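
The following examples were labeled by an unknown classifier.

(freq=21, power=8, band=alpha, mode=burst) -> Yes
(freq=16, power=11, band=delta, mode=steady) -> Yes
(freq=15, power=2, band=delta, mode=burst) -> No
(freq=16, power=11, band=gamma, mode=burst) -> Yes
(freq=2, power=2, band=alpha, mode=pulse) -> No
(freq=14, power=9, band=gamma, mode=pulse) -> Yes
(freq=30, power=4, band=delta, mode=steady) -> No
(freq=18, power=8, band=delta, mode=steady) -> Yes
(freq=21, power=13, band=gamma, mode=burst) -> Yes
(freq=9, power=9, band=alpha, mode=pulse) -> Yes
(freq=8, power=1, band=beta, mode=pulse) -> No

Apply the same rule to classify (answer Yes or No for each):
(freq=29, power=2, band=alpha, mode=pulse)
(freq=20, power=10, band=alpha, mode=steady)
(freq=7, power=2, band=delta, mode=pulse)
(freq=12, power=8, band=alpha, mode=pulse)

The distinguishing property — power ≥ 8 — holds for all the 'Yes' cases and none of the 'No' cases.
(freq=29, power=2, band=alpha, mode=pulse) — power = 2, hence No.
(freq=20, power=10, band=alpha, mode=steady) — power = 10, hence Yes.
(freq=7, power=2, band=delta, mode=pulse) — power = 2, hence No.
(freq=12, power=8, band=alpha, mode=pulse) — power = 8, hence Yes.

No, Yes, No, Yes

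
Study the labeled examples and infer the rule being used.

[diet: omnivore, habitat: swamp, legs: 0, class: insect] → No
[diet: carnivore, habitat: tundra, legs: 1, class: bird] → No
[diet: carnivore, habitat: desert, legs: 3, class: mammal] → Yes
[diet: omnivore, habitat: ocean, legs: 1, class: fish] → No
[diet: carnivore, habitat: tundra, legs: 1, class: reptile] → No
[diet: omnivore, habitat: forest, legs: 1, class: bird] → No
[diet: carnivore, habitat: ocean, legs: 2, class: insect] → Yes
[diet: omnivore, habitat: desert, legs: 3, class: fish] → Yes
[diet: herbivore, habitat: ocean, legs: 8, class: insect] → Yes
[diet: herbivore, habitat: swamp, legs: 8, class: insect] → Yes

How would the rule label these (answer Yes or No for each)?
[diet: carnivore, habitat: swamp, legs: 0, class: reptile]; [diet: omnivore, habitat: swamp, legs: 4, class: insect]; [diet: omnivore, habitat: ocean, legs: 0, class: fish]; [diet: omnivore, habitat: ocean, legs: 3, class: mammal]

No, Yes, No, Yes

Rule: legs ≥ 2. This holds for each 'Yes' example and fails for each 'No' one.
[diet: carnivore, habitat: swamp, legs: 0, class: reptile] → legs = 0 → No. [diet: omnivore, habitat: swamp, legs: 4, class: insect] → legs = 4 → Yes. [diet: omnivore, habitat: ocean, legs: 0, class: fish] → legs = 0 → No. [diet: omnivore, habitat: ocean, legs: 3, class: mammal] → legs = 3 → Yes.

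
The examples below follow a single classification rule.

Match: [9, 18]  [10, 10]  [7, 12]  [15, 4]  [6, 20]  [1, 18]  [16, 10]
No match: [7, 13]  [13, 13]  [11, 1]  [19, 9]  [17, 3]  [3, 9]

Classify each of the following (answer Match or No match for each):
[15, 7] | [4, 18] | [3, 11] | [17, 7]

The simplest hypothesis consistent with all the labels is: second is even.

No match, Match, No match, No match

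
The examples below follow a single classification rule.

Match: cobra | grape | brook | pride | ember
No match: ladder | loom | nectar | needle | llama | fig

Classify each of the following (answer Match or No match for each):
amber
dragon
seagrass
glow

The simplest hypothesis consistent with all the labels is: odd length AND contains 'r'.
amber — length 5, has 'r', hence Match.
dragon — length 6, has 'r', hence No match.
seagrass — length 8, has 'r', hence No match.
glow — length 4, no 'r', hence No match.

Match, No match, No match, No match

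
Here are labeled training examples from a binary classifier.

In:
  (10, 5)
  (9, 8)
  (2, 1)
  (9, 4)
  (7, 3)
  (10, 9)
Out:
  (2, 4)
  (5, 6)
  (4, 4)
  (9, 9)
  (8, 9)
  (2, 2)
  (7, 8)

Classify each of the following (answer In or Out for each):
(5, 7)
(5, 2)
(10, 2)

Out, In, In

Checking candidate rules against both groups, what survives is: first > second.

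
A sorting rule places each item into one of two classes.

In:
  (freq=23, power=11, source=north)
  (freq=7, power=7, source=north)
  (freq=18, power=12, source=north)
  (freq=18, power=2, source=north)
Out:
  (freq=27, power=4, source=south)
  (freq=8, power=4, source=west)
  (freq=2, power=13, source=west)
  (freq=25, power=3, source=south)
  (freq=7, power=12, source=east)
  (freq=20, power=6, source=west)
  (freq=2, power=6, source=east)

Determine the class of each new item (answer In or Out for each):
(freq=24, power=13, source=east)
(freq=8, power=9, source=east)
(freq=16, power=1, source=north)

Comparing the two groups points to one rule — source is north.
(freq=24, power=13, source=east) — source is east, hence Out.
(freq=8, power=9, source=east) — source is east, hence Out.
(freq=16, power=1, source=north) — source is north, hence In.

Out, Out, In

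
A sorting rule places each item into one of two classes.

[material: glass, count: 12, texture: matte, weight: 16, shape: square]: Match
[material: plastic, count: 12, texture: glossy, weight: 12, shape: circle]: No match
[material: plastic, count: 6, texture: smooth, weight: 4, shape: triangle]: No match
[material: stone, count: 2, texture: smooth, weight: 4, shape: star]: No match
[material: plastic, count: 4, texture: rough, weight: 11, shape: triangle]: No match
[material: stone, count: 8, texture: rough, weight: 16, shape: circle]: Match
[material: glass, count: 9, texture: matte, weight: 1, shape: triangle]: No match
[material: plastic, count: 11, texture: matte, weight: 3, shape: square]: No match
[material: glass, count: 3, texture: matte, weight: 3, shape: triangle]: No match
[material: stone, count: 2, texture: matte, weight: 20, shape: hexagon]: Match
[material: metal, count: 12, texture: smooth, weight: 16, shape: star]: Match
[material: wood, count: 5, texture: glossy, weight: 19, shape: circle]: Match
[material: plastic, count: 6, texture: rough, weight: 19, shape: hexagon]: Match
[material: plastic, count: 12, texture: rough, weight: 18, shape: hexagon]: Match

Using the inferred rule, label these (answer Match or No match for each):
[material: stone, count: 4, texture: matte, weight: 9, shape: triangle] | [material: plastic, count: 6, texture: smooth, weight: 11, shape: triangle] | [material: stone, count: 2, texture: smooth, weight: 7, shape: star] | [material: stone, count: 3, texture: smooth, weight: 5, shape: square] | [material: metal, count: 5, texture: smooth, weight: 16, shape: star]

'Match' ⟺ weight ≥ 16.
[material: stone, count: 4, texture: matte, weight: 9, shape: triangle]: weight = 9 — doesn't qualify, so No match. [material: plastic, count: 6, texture: smooth, weight: 11, shape: triangle]: weight = 11 — doesn't qualify, so No match. [material: stone, count: 2, texture: smooth, weight: 7, shape: star]: weight = 7 — doesn't qualify, so No match. [material: stone, count: 3, texture: smooth, weight: 5, shape: square]: weight = 5 — doesn't qualify, so No match. [material: metal, count: 5, texture: smooth, weight: 16, shape: star]: weight = 16 — has this property, so Match.

No match, No match, No match, No match, Match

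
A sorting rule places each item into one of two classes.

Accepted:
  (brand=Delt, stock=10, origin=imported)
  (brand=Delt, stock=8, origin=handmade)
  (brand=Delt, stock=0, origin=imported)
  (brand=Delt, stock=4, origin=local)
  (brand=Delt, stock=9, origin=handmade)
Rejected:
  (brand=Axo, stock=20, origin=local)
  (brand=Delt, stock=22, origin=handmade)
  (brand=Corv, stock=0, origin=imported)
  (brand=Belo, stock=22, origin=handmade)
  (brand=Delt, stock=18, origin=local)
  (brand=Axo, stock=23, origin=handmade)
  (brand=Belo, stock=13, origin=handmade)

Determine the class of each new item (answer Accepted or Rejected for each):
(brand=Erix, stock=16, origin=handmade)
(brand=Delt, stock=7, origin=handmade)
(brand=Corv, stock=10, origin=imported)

Rejected, Accepted, Rejected

A rule that fits every label: brand is Delt AND stock ≤ 10 — true of each 'Accepted' example, false of each 'Rejected' one.
(brand=Erix, stock=16, origin=handmade) → brand is Erix, stock = 16 → Rejected. (brand=Delt, stock=7, origin=handmade) → brand is Delt, stock = 7 → Accepted. (brand=Corv, stock=10, origin=imported) → brand is Corv, stock = 10 → Rejected.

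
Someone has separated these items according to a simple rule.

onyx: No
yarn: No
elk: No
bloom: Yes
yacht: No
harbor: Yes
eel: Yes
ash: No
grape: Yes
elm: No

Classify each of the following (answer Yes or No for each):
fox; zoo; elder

No, Yes, Yes

All 'Yes' examples share one property — has ≥ 2 vowels — and every 'No' example lacks it.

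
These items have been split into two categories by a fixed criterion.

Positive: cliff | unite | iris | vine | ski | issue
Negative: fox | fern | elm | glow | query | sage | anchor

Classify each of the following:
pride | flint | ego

Positive, Positive, Negative

A rule that fits every label: contains 'i' — true of each 'Positive' example, false of each 'Negative' one.
pride — has 'i', hence Positive. flint — has 'i', hence Positive. ego — no 'i', hence Negative.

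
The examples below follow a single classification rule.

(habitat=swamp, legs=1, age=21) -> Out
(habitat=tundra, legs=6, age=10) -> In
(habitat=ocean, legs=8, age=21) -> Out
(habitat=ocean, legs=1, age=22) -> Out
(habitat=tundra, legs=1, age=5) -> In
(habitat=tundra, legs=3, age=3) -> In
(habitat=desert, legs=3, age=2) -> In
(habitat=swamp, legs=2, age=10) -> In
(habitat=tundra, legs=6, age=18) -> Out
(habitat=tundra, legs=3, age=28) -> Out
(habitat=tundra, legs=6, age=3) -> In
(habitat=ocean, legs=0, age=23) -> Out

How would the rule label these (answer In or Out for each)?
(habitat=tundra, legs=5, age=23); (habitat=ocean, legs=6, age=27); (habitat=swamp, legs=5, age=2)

The pattern is that an item is 'In' exactly when: age ≤ 10.

Out, Out, In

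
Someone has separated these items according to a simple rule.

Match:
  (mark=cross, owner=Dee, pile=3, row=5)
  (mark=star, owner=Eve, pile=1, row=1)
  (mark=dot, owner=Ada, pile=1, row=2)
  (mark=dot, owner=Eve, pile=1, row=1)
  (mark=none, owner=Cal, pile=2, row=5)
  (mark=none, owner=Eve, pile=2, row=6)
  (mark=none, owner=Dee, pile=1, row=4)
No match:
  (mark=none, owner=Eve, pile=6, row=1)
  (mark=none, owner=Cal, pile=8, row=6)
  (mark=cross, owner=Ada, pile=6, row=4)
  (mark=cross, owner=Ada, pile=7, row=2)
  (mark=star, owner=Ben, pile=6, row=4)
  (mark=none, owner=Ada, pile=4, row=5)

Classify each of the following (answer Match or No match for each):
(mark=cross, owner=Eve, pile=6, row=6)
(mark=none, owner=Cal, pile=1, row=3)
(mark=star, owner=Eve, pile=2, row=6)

No match, Match, Match

The rule appears to be: pile ≤ 3.
(mark=cross, owner=Eve, pile=6, row=6) — pile = 6, hence No match.
(mark=none, owner=Cal, pile=1, row=3) — pile = 1, hence Match.
(mark=star, owner=Eve, pile=2, row=6) — pile = 2, hence Match.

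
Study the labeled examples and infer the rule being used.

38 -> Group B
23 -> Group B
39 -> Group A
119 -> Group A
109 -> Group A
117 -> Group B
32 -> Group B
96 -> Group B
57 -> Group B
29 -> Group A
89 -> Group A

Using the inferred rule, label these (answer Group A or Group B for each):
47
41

Group B, Group B

All 'Group A' examples share one property — ends in digit 9 — and every 'Group B' example lacks it.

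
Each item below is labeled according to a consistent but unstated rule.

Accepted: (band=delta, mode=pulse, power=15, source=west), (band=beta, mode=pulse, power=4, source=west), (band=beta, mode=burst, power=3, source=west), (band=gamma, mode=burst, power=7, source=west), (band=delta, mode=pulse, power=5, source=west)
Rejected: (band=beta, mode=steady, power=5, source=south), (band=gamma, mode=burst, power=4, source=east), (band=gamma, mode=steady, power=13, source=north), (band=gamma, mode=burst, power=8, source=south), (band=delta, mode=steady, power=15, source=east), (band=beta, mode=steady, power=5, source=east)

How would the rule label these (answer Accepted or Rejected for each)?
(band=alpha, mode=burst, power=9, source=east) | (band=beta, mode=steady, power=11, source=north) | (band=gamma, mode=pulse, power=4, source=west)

Rejected, Rejected, Accepted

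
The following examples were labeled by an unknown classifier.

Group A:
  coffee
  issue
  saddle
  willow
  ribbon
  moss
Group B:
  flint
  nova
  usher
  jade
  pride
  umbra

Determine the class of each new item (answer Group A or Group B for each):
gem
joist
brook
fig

The classifier is using: has a double letter.
gem → no doubled letter → Group B. joist → no doubled letter → Group B. brook → 'oo' doubled → Group A. fig → no doubled letter → Group B.

Group B, Group B, Group A, Group B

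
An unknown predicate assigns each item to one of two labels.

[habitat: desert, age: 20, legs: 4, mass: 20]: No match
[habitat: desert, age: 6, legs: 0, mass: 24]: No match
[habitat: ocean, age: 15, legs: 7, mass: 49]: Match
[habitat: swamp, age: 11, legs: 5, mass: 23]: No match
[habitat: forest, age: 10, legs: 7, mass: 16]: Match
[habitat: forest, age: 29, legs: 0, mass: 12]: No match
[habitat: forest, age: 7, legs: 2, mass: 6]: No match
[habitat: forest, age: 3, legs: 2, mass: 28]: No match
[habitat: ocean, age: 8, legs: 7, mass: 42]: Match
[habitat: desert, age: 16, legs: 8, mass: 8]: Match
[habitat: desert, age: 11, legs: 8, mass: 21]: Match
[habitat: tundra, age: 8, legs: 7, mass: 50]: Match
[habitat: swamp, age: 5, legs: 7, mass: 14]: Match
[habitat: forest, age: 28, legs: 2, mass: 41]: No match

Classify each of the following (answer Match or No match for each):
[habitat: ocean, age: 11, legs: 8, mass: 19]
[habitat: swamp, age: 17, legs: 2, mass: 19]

The simplest hypothesis consistent with all the labels is: legs ≥ 7.
Match: [habitat: ocean, age: 11, legs: 8, mass: 19], since legs = 8.
No match: [habitat: swamp, age: 17, legs: 2, mass: 19], since legs = 2.

Match, No match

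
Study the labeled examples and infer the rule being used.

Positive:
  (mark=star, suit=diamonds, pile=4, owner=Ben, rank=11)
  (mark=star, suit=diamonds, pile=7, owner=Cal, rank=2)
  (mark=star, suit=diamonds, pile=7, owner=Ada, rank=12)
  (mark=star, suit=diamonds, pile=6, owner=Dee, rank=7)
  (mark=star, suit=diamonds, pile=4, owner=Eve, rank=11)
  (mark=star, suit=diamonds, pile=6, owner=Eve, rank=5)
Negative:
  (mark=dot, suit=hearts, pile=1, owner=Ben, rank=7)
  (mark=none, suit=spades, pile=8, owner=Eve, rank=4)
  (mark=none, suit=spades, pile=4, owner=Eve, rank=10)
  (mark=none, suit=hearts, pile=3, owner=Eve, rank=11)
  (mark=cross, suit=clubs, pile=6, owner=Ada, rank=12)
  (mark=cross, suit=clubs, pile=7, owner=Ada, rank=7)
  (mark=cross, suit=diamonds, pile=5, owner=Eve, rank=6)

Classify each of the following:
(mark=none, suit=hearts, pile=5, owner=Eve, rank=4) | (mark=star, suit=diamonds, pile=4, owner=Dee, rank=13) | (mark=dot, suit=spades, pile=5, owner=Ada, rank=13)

All 'Positive' examples share one property — mark is star — and every 'Negative' example lacks it.
(mark=none, suit=hearts, pile=5, owner=Eve, rank=4): Negative (mark is none).
(mark=star, suit=diamonds, pile=4, owner=Dee, rank=13): Positive (mark is star).
(mark=dot, suit=spades, pile=5, owner=Ada, rank=13): Negative (mark is dot).

Negative, Positive, Negative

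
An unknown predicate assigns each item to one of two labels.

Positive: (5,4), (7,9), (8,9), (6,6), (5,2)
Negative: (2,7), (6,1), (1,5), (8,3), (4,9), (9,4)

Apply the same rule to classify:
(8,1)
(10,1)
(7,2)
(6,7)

Negative, Negative, Negative, Positive

One predicate separates the groups cleanly: |first − second| ≤ 3.
(8,1) — |8−1| = 7, hence Negative.
(10,1) — |10−1| = 9, hence Negative.
(7,2) — |7−2| = 5, hence Negative.
(6,7) — |6−7| = 1, hence Positive.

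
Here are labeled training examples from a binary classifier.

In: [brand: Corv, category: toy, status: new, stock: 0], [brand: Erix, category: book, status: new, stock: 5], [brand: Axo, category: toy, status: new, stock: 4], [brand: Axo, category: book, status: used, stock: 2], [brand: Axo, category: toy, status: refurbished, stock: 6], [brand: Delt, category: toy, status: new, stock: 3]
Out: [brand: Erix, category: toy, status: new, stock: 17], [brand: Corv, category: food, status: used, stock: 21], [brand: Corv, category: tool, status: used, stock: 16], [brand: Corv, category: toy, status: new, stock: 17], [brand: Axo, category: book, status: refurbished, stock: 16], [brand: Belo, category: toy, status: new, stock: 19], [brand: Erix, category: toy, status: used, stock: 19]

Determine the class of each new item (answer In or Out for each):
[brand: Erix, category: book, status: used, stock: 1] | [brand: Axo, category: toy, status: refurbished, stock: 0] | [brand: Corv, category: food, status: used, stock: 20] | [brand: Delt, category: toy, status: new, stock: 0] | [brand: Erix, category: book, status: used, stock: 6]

In, In, Out, In, In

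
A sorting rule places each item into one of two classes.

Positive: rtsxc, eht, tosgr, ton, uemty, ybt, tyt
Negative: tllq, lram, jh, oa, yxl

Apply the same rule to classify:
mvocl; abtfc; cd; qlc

Negative, Positive, Negative, Negative

A rule that fits every label: odd length AND contains 't' — true of each 'Positive' example, false of each 'Negative' one.
mvocl: length 5, no 't', does not satisfy this → Negative.
abtfc: length 5, has 't', meets the rule → Positive.
cd: length 2, no 't', does not satisfy this → Negative.
qlc: length 3, no 't', does not satisfy this → Negative.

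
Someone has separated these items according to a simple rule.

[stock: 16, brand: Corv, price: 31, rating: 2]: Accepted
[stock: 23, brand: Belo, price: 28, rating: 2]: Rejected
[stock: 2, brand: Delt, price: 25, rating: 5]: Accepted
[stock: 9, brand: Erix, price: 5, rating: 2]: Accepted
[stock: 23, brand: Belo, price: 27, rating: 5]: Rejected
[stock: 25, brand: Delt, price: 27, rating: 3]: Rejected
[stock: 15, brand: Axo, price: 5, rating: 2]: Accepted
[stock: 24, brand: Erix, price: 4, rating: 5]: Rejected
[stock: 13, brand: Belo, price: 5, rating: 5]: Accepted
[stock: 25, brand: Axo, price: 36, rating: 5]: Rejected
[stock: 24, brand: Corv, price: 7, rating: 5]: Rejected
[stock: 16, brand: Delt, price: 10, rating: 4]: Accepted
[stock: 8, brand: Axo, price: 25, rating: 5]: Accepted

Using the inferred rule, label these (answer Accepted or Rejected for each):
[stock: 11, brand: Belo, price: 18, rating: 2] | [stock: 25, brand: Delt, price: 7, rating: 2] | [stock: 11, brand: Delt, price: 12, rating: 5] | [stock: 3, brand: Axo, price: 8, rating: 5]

Accepted, Rejected, Accepted, Accepted

The classifier is using: stock ≤ 16.
[stock: 11, brand: Belo, price: 18, rating: 2] — stock = 11, hence Accepted.
[stock: 25, brand: Delt, price: 7, rating: 2] — stock = 25, hence Rejected.
[stock: 11, brand: Delt, price: 12, rating: 5] — stock = 11, hence Accepted.
[stock: 3, brand: Axo, price: 8, rating: 5] — stock = 3, hence Accepted.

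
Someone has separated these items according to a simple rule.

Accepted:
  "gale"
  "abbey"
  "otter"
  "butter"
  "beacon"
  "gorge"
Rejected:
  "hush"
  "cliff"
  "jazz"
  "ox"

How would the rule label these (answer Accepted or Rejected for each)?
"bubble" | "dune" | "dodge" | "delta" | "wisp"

Accepted, Accepted, Accepted, Accepted, Rejected

Rule: contains 'e'. This holds for each 'Accepted' example and fails for each 'Rejected' one.
"bubble" → has 'e' → Accepted.
"dune" → has 'e' → Accepted.
"dodge" → has 'e' → Accepted.
"delta" → has 'e' → Accepted.
"wisp" → no 'e' → Rejected.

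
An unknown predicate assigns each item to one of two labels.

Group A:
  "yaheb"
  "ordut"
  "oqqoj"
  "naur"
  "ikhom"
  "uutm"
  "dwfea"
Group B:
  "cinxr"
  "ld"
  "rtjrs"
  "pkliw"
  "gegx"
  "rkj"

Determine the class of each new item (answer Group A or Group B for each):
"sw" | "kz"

The distinguishing property — has ≥ 2 vowels — holds for all the 'Group A' cases and none of the 'Group B' cases.
"sw": 0 vowels, does not fit → Group B.
"kz": 0 vowels, does not fit → Group B.

Group B, Group B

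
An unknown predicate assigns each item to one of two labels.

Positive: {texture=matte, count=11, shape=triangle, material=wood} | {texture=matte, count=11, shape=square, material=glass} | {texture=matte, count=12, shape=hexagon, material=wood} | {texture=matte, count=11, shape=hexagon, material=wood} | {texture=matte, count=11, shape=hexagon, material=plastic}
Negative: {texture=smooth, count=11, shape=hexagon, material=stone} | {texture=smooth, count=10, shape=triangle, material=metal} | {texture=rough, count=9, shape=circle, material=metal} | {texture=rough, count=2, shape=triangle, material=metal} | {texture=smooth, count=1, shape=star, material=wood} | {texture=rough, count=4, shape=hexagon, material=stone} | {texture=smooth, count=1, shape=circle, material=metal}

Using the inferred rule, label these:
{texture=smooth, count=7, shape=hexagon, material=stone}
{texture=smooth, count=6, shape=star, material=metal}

Negative, Negative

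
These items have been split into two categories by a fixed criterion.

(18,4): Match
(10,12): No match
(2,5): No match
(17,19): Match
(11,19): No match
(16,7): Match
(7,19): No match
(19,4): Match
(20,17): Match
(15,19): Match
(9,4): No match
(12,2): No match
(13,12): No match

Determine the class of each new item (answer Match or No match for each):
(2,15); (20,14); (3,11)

A rule that fits every label: first ≥ 15 — true of each 'Match' example, false of each 'No match' one.
(2,15): first 2 — does not pass, so No match.
(20,14): first 20 — meets the rule, so Match.
(3,11): first 3 — does not pass, so No match.

No match, Match, No match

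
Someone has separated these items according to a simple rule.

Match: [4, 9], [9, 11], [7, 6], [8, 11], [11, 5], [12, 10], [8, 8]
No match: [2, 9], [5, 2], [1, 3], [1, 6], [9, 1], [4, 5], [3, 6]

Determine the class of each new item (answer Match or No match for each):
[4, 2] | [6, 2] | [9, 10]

A rule that fits every label: sum ≥ 13 — true of each 'Match' example, false of each 'No match' one.
[4, 2] — 4+2 = 6, hence No match.
[6, 2] — 6+2 = 8, hence No match.
[9, 10] — 9+10 = 19, hence Match.

No match, No match, Match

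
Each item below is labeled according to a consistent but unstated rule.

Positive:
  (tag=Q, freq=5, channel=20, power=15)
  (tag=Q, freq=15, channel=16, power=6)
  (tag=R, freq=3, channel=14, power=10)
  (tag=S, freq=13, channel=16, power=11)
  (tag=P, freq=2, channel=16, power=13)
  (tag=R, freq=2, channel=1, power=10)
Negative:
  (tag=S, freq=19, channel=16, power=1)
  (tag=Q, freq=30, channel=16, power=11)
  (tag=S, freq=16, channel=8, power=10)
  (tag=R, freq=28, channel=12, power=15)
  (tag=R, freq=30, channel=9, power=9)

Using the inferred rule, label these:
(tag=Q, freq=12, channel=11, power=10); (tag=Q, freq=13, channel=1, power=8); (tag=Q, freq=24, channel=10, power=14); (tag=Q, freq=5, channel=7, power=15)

Positive, Positive, Negative, Positive

'Positive' ⟺ freq ≤ 15.
(tag=Q, freq=12, channel=11, power=10) → freq = 12 → Positive.
(tag=Q, freq=13, channel=1, power=8) → freq = 13 → Positive.
(tag=Q, freq=24, channel=10, power=14) → freq = 24 → Negative.
(tag=Q, freq=5, channel=7, power=15) → freq = 5 → Positive.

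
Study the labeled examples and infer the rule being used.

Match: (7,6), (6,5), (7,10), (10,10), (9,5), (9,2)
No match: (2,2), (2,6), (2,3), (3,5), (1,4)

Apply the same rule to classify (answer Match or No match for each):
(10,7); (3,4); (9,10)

Match, No match, Match

One predicate separates the groups cleanly: sum ≥ 11.
(10,7) → 10+7 = 17 → Match.
(3,4) → 3+4 = 7 → No match.
(9,10) → 9+10 = 19 → Match.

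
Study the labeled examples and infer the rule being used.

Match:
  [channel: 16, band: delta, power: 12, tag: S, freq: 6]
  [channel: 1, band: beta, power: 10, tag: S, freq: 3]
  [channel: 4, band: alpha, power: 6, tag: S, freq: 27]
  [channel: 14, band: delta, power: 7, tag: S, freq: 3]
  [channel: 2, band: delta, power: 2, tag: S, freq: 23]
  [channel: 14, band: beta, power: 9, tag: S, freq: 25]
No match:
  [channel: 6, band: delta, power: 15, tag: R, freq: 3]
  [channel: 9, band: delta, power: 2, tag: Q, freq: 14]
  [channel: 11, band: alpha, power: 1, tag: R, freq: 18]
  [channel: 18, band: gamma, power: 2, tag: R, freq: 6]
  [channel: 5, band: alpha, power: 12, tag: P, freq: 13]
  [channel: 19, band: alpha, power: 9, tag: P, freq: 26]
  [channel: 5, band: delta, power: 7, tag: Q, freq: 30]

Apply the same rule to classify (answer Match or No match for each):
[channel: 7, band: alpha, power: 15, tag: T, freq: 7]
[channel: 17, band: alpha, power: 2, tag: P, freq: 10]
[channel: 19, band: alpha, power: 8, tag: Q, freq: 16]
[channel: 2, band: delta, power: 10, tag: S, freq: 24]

The pattern is that an item is 'Match' exactly when: tag is S.
[channel: 7, band: alpha, power: 15, tag: T, freq: 7]: tag is T, doesn't match → No match. [channel: 17, band: alpha, power: 2, tag: P, freq: 10]: tag is P, doesn't match → No match. [channel: 19, band: alpha, power: 8, tag: Q, freq: 16]: tag is Q, doesn't match → No match. [channel: 2, band: delta, power: 10, tag: S, freq: 24]: tag is S, satisfies this → Match.

No match, No match, No match, Match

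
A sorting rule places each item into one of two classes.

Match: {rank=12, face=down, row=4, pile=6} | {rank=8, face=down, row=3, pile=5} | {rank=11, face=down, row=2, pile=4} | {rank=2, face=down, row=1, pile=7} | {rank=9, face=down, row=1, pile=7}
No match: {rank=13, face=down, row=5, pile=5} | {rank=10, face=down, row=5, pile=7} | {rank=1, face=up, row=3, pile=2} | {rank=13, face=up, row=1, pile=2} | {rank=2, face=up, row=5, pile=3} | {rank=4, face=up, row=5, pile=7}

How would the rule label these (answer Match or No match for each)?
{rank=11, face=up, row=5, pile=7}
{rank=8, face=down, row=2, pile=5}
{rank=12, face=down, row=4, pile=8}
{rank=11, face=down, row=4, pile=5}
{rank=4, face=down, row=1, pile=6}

'Match' ⟺ face is down AND row ≤ 4.
{rank=11, face=up, row=5, pile=7}: No match (face is up, row = 5).
{rank=8, face=down, row=2, pile=5}: Match (face is down, row = 2).
{rank=12, face=down, row=4, pile=8}: Match (face is down, row = 4).
{rank=11, face=down, row=4, pile=5}: Match (face is down, row = 4).
{rank=4, face=down, row=1, pile=6}: Match (face is down, row = 1).

No match, Match, Match, Match, Match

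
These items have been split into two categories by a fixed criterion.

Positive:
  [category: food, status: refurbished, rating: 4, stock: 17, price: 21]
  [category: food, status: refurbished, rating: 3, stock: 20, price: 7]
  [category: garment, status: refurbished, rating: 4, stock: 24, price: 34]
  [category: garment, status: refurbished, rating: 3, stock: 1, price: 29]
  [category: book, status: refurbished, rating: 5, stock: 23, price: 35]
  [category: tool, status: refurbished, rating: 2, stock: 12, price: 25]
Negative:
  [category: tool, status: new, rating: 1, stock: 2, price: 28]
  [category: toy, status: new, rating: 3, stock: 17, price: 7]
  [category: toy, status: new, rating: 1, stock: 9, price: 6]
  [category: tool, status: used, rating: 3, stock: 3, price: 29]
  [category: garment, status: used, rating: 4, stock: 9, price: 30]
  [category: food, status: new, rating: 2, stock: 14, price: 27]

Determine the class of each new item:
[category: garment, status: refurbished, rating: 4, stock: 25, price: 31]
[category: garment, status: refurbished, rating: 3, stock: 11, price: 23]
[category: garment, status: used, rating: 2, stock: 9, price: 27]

Positive, Positive, Negative

The simplest hypothesis consistent with all the labels is: status is refurbished.
[category: garment, status: refurbished, rating: 4, stock: 25, price: 31] — status is refurbished, hence Positive. [category: garment, status: refurbished, rating: 3, stock: 11, price: 23] — status is refurbished, hence Positive. [category: garment, status: used, rating: 2, stock: 9, price: 27] — status is used, hence Negative.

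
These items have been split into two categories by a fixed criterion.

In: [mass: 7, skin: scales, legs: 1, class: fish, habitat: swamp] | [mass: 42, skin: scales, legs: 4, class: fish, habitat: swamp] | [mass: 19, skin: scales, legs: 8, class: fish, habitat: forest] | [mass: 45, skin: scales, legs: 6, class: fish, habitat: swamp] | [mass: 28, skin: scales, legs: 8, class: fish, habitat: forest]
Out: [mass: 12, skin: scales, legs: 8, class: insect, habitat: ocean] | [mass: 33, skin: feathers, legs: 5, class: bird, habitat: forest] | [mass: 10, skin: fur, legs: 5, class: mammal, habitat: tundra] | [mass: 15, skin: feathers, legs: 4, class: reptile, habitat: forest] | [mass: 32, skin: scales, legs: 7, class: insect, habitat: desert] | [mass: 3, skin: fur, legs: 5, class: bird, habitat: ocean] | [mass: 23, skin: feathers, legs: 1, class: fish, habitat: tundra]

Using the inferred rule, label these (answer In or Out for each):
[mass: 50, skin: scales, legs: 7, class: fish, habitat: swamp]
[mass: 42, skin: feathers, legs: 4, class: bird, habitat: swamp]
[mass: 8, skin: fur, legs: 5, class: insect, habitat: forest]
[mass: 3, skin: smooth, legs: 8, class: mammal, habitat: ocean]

The rule appears to be: skin is scales AND class is fish.
[mass: 50, skin: scales, legs: 7, class: fish, habitat: swamp] → skin is scales, class is fish → In.
[mass: 42, skin: feathers, legs: 4, class: bird, habitat: swamp] → skin is feathers, class is bird → Out.
[mass: 8, skin: fur, legs: 5, class: insect, habitat: forest] → skin is fur, class is insect → Out.
[mass: 3, skin: smooth, legs: 8, class: mammal, habitat: ocean] → skin is smooth, class is mammal → Out.

In, Out, Out, Out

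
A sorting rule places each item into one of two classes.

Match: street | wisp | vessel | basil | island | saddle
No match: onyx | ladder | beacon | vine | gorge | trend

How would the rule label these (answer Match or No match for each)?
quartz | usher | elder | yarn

No match, Match, No match, No match

Checking candidate rules against both groups, what survives is: contains 's'.
quartz → no 's' → No match.
usher → has 's' → Match.
elder → no 's' → No match.
yarn → no 's' → No match.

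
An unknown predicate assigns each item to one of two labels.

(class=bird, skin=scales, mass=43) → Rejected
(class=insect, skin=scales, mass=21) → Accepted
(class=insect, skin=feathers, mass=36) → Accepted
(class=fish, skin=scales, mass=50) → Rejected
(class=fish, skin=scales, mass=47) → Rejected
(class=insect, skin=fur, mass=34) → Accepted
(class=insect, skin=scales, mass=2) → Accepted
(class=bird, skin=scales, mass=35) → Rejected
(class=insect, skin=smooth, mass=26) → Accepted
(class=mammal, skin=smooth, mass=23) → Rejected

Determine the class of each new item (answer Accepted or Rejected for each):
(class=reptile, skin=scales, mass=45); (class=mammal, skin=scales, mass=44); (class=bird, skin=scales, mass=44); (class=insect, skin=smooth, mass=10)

Rejected, Rejected, Rejected, Accepted

The classifier is using: class is insect.
Rejected: (class=reptile, skin=scales, mass=45), since class is reptile. Rejected: (class=mammal, skin=scales, mass=44), since class is mammal. Rejected: (class=bird, skin=scales, mass=44), since class is bird. Accepted: (class=insect, skin=smooth, mass=10), since class is insect.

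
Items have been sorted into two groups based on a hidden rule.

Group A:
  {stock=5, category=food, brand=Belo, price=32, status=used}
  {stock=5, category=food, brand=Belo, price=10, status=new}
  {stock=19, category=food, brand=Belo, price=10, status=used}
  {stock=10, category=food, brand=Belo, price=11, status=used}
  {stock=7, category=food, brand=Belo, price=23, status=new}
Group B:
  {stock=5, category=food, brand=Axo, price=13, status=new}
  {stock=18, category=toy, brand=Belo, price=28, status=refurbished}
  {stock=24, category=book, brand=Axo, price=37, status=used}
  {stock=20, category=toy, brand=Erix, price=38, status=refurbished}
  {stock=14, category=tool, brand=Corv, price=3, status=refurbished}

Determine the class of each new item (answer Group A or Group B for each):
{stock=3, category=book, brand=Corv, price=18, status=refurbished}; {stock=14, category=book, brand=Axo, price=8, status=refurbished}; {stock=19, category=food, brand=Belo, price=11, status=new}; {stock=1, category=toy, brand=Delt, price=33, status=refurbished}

All 'Group A' examples share one property — brand is Belo AND category is food — and every 'Group B' example lacks it.
Group B: {stock=3, category=book, brand=Corv, price=18, status=refurbished}, since brand is Corv, category is book.
Group B: {stock=14, category=book, brand=Axo, price=8, status=refurbished}, since brand is Axo, category is book.
Group A: {stock=19, category=food, brand=Belo, price=11, status=new}, since brand is Belo, category is food.
Group B: {stock=1, category=toy, brand=Delt, price=33, status=refurbished}, since brand is Delt, category is toy.

Group B, Group B, Group A, Group B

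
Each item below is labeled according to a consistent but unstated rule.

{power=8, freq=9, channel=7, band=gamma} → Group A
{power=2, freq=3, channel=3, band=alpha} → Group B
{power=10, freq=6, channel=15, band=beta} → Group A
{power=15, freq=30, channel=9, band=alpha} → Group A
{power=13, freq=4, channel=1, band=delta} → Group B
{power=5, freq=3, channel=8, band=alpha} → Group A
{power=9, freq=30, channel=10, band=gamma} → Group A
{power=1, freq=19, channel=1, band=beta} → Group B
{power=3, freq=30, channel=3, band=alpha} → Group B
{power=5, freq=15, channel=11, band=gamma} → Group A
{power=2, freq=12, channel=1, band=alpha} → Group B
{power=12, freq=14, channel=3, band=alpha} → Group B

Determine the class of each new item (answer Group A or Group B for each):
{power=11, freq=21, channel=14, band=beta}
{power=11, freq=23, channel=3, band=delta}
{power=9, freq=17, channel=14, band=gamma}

Group A, Group B, Group A

The rule appears to be: channel ≥ 7.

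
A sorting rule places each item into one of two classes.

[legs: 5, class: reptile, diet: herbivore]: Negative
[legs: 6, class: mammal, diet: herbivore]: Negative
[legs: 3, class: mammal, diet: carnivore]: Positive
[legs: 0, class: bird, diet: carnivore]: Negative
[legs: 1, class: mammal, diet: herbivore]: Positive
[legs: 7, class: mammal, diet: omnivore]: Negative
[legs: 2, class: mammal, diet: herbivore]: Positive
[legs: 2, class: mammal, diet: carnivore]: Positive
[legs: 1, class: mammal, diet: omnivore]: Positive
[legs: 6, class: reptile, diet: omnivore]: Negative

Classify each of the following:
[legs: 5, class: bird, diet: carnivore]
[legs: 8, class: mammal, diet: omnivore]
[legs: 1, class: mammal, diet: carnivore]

Negative, Negative, Positive

Rule: class is mammal AND legs ≤ 3. This holds for each 'Positive' example and fails for each 'Negative' one.
Negative: [legs: 5, class: bird, diet: carnivore], since class is bird, legs = 5. Negative: [legs: 8, class: mammal, diet: omnivore], since class is mammal, legs = 8. Positive: [legs: 1, class: mammal, diet: carnivore], since class is mammal, legs = 1.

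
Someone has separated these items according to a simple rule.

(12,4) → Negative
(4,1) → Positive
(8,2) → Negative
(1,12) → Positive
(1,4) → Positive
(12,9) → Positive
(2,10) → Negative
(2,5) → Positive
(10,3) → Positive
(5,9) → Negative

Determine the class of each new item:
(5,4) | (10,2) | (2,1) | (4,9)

Positive, Negative, Positive, Positive

The pattern is that an item is 'Positive' exactly when: sum is odd.
(5,4) → 5+4 = 9 → Positive.
(10,2) → 10+2 = 12 → Negative.
(2,1) → 2+1 = 3 → Positive.
(4,9) → 4+9 = 13 → Positive.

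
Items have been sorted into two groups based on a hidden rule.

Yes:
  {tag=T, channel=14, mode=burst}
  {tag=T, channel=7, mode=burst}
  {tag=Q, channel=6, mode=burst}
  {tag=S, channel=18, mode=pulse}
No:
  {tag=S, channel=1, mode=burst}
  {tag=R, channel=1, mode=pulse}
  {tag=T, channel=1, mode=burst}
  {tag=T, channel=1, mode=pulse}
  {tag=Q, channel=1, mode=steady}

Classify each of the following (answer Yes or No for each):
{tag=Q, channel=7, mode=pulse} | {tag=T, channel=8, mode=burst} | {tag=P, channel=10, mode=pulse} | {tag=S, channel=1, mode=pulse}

Yes, Yes, Yes, No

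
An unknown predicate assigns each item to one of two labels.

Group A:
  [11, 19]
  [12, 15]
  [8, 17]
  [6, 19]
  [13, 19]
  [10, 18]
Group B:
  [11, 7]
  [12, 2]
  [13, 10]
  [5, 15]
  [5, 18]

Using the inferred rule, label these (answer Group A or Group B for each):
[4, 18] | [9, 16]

Group B, Group A

The rule appears to be: sum ≥ 25.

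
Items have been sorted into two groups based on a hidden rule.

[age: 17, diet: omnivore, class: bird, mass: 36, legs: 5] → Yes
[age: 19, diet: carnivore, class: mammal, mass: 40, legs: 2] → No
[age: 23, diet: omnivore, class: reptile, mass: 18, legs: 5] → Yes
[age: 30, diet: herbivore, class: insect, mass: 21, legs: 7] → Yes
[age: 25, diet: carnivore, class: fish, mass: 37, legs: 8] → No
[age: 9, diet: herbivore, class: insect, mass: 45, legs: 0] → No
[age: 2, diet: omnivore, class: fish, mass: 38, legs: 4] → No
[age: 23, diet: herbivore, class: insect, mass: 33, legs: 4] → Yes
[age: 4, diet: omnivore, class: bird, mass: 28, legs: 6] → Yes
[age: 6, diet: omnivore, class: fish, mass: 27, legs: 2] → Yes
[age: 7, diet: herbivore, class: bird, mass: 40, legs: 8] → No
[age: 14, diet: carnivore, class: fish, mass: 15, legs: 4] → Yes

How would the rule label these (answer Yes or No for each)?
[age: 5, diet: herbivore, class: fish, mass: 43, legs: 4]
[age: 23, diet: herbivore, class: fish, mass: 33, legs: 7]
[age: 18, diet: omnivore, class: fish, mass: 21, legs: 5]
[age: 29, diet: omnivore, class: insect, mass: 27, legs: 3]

One predicate separates the groups cleanly: mass ≤ 36.
[age: 5, diet: herbivore, class: fish, mass: 43, legs: 4]: No (mass = 43).
[age: 23, diet: herbivore, class: fish, mass: 33, legs: 7]: Yes (mass = 33).
[age: 18, diet: omnivore, class: fish, mass: 21, legs: 5]: Yes (mass = 21).
[age: 29, diet: omnivore, class: insect, mass: 27, legs: 3]: Yes (mass = 27).

No, Yes, Yes, Yes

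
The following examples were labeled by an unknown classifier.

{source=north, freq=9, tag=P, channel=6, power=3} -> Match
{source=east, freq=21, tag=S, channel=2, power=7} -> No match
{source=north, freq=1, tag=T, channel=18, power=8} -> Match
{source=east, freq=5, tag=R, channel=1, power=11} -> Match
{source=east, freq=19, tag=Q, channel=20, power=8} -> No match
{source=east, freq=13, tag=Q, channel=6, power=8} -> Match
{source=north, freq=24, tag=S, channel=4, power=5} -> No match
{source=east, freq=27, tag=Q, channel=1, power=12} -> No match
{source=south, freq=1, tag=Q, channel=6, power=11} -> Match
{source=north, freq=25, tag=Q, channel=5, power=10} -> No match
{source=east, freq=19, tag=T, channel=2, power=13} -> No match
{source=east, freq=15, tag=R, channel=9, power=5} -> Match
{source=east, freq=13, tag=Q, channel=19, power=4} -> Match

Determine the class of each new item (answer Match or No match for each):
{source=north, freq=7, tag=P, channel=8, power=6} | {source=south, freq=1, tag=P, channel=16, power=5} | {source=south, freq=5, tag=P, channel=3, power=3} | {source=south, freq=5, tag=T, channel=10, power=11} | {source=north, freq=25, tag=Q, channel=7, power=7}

One predicate separates the groups cleanly: freq ≤ 15.

Match, Match, Match, Match, No match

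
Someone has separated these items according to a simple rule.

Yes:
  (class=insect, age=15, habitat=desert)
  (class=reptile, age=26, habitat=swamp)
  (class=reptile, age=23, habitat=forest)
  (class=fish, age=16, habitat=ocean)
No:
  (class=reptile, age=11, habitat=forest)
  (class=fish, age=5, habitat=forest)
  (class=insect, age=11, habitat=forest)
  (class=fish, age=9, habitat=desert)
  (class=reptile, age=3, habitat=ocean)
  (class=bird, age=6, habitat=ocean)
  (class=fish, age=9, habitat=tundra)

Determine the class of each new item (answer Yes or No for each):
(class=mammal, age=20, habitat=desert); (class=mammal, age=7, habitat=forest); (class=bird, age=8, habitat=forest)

The common property of the 'Yes' items is: age ≥ 15. No 'No' item has it.
Yes: (class=mammal, age=20, habitat=desert), since age = 20. No: (class=mammal, age=7, habitat=forest), since age = 7. No: (class=bird, age=8, habitat=forest), since age = 8.

Yes, No, No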